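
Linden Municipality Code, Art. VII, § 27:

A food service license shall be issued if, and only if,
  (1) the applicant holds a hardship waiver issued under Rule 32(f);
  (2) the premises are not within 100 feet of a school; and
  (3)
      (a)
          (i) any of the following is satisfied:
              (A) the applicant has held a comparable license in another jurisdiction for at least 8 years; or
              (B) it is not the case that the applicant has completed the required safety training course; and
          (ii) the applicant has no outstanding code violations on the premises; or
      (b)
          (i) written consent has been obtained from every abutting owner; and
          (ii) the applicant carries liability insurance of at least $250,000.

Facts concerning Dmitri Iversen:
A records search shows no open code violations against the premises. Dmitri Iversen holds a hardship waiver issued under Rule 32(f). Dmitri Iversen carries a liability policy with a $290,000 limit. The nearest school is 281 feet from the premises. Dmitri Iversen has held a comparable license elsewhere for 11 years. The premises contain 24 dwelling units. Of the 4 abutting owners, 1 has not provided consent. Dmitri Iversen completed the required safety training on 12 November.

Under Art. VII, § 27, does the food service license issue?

Yes — granted.

(1) hardship waiver — satisfied.
(2) ≥100 ft from school — met.
(A) prior license ≥ 8 yr — holds.
(B) not (safety training) — not met.
(i) = T OR F = true.
(ii) no code violations — holds.
So (a) is satisfied (T AND T).
(i) all abutters consent — not met.
(ii) insurance ≥ $250,000 — met.
(b) = F AND T = false.
(3) = T OR F = true.
Overall = T AND T AND T = true.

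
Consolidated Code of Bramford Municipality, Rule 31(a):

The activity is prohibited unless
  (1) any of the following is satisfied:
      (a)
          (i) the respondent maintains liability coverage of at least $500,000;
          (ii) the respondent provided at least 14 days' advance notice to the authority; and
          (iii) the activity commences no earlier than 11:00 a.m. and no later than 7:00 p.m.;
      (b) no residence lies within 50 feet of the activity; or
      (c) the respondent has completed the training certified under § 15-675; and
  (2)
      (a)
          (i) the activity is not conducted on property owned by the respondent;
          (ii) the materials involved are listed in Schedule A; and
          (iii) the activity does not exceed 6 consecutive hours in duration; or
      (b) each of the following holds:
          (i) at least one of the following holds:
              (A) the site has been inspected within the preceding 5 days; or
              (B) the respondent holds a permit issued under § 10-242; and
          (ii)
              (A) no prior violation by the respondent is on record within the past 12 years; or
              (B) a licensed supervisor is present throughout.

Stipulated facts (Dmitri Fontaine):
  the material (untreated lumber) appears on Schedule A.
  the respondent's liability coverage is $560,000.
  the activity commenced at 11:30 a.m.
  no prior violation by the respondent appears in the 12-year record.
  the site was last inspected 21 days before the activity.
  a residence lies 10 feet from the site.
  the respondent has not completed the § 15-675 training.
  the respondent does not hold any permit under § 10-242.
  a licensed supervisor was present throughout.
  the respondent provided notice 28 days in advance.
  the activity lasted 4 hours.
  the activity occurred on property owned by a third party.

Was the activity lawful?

(i) coverage ≥ $500,000 — satisfied.
(ii) ≥14 days' notice — met.
(iii) start within hours — satisfied.
So (a) is satisfied (T AND T AND T).
(b) no residence in 50 ft — not satisfied.
(c) training certified — not met.
So (1) is satisfied (T OR F OR F).
(i) not (own property) — met.
(ii) Schedule A material — holds.
(iii) ≤ 6 hrs duration — met.
(a) = T AND T AND T = true.
(A) site inspected — not satisfied.
(B) holds permit — not satisfied.
So (i) is not satisfied (F OR F).
(A) no prior violation — satisfied.
(B) supervisor present — satisfied.
So (ii) is satisfied (T OR T).
So (b) is not satisfied (F AND T).
(2): T OR F → true.
Overall: T AND T → true.

Yes — lawful.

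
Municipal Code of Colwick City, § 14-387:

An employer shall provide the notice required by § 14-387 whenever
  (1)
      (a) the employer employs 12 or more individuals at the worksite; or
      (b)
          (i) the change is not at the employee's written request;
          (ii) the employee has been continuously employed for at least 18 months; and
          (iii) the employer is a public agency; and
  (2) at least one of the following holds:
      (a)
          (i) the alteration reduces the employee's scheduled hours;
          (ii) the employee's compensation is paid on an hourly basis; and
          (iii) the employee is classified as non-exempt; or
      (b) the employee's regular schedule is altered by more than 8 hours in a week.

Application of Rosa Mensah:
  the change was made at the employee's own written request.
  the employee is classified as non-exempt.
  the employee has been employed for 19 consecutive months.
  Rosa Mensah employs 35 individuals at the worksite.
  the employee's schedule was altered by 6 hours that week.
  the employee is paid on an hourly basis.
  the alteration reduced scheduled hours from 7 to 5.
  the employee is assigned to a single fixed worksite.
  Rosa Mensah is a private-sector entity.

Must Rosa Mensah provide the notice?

(a) ≥ 12 at site — satisfied.
(i) not employee-requested — not met.
(ii) tenure ≥ 18 mo. — holds.
(iii) public agency — not met.
(b) = F AND T AND F = false.
(1) = T OR F = true.
(i) hours reduced — holds.
(ii) hourly-paid — satisfied.
(iii) non-exempt — holds.
So (a) is satisfied (T AND T AND T).
(b) schedule shift > 8h — fails.
(2): T OR F → true.
So Overall is satisfied (T AND T).

Yes — required.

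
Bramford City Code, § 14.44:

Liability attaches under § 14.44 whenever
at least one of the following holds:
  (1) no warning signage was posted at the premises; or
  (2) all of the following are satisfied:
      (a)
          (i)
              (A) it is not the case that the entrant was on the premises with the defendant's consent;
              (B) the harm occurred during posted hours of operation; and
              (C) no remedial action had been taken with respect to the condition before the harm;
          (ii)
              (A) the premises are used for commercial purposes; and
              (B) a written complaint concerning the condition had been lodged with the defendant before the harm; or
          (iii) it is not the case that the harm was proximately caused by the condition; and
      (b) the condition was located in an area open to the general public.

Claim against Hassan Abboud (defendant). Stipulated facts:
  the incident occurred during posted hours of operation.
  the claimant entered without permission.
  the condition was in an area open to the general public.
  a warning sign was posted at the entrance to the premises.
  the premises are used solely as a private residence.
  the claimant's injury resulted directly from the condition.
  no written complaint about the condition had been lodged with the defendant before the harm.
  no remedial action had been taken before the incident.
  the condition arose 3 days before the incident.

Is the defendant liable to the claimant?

(1) no signage posted — fails.
(A) not (consent to enter) — holds.
(B) during posted hours — met.
(C) no remedial action — met.
(i): T AND T AND T → true.
(A) commercial use — not satisfied.
(B) complaint lodged — not met.
(ii): F AND F → false.
(iii) not (proximate cause) — fails.
So (a) is satisfied (T OR F OR F).
(b) public area — satisfied.
(2): T AND T → true.
So Overall is satisfied (F OR T).

Yes — liable.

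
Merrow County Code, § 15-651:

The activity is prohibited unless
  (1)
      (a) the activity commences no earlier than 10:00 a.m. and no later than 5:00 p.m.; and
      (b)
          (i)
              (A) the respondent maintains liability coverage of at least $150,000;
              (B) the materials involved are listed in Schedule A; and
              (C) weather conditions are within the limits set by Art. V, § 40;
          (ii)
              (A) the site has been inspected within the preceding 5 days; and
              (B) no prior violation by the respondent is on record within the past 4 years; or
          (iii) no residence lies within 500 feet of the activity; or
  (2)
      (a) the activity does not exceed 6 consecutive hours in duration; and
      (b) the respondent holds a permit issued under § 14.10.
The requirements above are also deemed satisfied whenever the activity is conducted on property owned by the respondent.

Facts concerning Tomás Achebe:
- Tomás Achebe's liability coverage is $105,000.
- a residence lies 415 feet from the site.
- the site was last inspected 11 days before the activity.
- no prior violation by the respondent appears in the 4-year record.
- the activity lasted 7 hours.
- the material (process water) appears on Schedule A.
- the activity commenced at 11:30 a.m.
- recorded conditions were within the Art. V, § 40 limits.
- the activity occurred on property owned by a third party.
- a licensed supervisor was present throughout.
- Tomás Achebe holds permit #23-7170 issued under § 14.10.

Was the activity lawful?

(a) start within hours — holds.
(A) coverage ≥ $150,000 — not met.
(B) Schedule A material — met.
(C) weather ok — satisfied.
So (i) is not satisfied (F AND T AND T).
(A) site inspected — not satisfied.
(B) no prior violation — holds.
(ii) = F AND T = false.
(iii) no residence in 500 ft — not met.
So (b) is not satisfied (F OR F OR F).
(1) = T AND F = false.
(a) ≤ 6 hrs duration — fails.
(b) holds permit — met.
(2): F AND T → false.
Overall: F OR F → false.
Exception (own property) — not satisfied.
Result: main false OR exception false → false.

No — unlawful.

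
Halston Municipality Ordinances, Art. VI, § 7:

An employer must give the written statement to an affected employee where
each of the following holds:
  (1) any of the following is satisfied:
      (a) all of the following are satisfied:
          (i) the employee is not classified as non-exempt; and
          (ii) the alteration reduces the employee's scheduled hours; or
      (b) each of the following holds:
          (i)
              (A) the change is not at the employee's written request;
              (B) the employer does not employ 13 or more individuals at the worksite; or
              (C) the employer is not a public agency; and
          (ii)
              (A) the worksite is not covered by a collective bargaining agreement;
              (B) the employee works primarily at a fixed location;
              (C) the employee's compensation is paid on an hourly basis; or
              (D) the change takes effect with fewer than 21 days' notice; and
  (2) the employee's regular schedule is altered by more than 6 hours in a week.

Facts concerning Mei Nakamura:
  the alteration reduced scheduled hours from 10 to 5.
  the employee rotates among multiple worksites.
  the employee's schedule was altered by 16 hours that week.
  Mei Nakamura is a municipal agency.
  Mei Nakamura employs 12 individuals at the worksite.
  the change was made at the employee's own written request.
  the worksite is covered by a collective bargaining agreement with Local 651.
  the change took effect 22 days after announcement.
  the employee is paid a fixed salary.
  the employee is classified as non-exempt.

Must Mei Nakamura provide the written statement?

No — not required.

(i) not (non-exempt) — not met.
(ii) hours reduced — satisfied.
(a): F AND T → false.
(A) not employee-requested — not met.
(B) not (≥ 13 at site) — holds.
(C) not (public agency) — not met.
So (i) is satisfied (F OR T OR F).
(A) no CBA — not met.
(B) fixed location — not met.
(C) hourly-paid — not satisfied.
(D) < 21 days' notice — fails.
(ii) = F OR F OR F OR F = false.
(b): T AND F → false.
(1): F OR F → false.
(2) schedule shift > 6h — satisfied.
Overall: F AND T → false.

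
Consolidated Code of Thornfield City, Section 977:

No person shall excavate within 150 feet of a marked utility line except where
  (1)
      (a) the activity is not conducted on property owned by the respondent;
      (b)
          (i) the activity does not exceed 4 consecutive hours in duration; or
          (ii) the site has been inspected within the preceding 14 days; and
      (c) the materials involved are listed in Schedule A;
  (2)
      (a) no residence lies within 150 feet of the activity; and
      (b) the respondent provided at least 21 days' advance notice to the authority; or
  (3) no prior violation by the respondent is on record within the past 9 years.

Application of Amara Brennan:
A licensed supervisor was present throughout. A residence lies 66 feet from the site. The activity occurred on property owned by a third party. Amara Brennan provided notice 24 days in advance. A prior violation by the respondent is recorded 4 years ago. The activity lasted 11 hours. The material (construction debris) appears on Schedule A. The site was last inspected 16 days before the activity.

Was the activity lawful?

(a) not (own property) — holds.
(i) ≤ 4 hrs duration — not met.
(ii) site inspected — not met.
(b): F OR F → false.
(c) Schedule A material — met.
(1): T AND F AND T → false.
(a) no residence in 150 ft — not satisfied.
(b) ≥21 days' notice — satisfied.
So (2) is not satisfied (F AND T).
(3) no prior violation — not satisfied.
Overall: F OR F OR F → false.

No — unlawful.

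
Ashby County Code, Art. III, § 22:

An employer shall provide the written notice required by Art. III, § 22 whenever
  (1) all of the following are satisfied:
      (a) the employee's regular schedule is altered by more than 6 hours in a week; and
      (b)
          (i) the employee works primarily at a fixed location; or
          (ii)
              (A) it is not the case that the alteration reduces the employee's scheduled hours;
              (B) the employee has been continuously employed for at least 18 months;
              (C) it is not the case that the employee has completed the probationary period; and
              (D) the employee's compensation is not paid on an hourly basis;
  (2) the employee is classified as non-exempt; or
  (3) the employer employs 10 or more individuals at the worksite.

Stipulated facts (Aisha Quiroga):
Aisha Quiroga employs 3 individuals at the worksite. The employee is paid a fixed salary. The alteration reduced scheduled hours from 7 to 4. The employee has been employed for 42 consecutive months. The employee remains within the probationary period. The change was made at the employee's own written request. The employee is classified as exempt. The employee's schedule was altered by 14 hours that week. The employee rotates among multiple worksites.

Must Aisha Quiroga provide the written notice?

No — not required.

(a) schedule shift > 6h — met.
(i) fixed location — fails.
(A) not (hours reduced) — not satisfied.
(B) tenure ≥ 18 mo. — satisfied.
(C) not (past probation) — met.
(D) not (hourly-paid) — met.
So (ii) is not satisfied (F AND T AND T AND T).
(b) = F OR F = false.
(1) = T AND F = false.
(2) non-exempt — not met.
(3) ≥ 10 at site — not satisfied.
Overall: F OR F OR F → false.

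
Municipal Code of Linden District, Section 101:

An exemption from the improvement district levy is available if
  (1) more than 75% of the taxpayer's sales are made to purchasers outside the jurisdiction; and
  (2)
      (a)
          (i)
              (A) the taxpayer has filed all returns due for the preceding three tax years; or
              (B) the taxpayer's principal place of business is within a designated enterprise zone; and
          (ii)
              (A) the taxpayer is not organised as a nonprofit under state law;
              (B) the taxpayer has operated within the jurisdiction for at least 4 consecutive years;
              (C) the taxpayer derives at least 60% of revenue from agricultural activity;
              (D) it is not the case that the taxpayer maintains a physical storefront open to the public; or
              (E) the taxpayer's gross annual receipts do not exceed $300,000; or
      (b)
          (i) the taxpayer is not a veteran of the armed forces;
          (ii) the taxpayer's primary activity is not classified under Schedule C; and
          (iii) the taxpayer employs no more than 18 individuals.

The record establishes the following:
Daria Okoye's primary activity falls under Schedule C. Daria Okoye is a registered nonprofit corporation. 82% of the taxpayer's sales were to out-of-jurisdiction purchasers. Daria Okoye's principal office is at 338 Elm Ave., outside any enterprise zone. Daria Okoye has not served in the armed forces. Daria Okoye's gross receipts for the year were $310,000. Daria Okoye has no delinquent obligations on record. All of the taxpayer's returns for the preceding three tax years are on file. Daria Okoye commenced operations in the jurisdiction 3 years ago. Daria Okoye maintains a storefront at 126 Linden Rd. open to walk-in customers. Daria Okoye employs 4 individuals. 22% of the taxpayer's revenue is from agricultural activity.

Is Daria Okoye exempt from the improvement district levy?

No — not exempt.

(1) >75% out-of-jur. sales — met.
(A) returns current — satisfied.
(B) in enterprise zone — not satisfied.
(i) = T OR F = true.
(A) not (nonprofit) — not satisfied.
(B) ≥ 4 yrs in jurisdiction — fails.
(C) ≥60% agricultural — fails.
(D) not (has storefront) — not satisfied.
(E) receipts ≤ $300,000 — not met.
So (ii) is not satisfied (F OR F OR F OR F OR F).
So (a) is not satisfied (T AND F).
(i) not (veteran) — satisfied.
(ii) not (Schedule C activity) — not satisfied.
(iii) ≤ 18 employees — met.
(b) = T AND F AND T = false.
(2) = F OR F = false.
Overall = T AND F = false.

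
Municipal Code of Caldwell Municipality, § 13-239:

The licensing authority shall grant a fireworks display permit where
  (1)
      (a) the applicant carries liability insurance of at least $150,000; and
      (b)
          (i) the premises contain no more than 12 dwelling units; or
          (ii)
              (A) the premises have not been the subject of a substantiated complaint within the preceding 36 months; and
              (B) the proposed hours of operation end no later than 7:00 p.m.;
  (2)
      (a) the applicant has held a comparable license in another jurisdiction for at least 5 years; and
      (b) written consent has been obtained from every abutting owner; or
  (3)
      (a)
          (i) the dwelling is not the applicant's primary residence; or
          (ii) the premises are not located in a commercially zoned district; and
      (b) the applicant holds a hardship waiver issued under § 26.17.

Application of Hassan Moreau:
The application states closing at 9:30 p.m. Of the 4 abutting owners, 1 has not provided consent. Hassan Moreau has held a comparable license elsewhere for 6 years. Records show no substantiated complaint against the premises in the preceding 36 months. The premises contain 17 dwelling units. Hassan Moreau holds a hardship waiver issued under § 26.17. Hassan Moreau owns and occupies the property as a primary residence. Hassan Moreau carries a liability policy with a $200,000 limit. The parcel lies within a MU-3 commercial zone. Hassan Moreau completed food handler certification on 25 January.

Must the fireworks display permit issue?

(a) insurance ≥ $150,000 — holds.
(i) ≤ 12 units — not met.
(A) no complaint in 36 mo. — satisfied.
(B) closes by 7 p.m. — not satisfied.
(ii): T AND F → false.
(b): F OR F → false.
(1): T AND F → false.
(a) prior license ≥ 5 yr — holds.
(b) all abutters consent — not satisfied.
So (2) is not satisfied (T AND F).
(i) not (primary residence) — not satisfied.
(ii) not (commercially zoned) — not met.
So (a) is not satisfied (F OR F).
(b) hardship waiver — met.
(3) = F AND T = false.
Overall: F OR F OR F → false.

No — denied.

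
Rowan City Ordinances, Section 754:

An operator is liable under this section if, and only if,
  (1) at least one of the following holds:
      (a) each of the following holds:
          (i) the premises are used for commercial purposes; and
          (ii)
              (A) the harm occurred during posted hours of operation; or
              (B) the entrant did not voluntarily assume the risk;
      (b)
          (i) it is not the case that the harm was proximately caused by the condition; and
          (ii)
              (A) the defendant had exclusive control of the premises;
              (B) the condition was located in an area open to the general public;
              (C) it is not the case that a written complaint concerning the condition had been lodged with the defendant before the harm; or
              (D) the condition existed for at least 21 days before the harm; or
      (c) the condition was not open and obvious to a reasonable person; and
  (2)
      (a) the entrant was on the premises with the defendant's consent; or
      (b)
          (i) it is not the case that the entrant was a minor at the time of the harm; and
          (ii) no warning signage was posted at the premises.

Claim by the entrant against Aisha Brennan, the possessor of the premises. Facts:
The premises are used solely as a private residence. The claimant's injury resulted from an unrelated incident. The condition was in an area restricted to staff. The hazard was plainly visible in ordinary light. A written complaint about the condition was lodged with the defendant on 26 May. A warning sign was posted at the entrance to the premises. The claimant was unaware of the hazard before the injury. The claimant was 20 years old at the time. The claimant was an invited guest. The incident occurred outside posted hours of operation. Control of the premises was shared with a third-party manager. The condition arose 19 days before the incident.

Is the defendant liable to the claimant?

(i) commercial use — not satisfied.
(A) during posted hours — not satisfied.
(B) no assumed risk — met.
So (ii) is satisfied (F OR T).
(a): F AND T → false.
(i) not (proximate cause) — met.
(A) exclusive control — not met.
(B) public area — not met.
(C) not (complaint lodged) — fails.
(D) condition ≥21 days old — not satisfied.
So (ii) is not satisfied (F OR F OR F OR F).
(b): T AND F → false.
(c) not open/obvious — not met.
(1) = F OR F OR F = false.
(a) consent to enter — holds.
(i) not (entrant a minor) — satisfied.
(ii) no signage posted — not satisfied.
(b): T AND F → false.
(2) = T OR F = true.
Overall: F AND T → false.

No — not liable.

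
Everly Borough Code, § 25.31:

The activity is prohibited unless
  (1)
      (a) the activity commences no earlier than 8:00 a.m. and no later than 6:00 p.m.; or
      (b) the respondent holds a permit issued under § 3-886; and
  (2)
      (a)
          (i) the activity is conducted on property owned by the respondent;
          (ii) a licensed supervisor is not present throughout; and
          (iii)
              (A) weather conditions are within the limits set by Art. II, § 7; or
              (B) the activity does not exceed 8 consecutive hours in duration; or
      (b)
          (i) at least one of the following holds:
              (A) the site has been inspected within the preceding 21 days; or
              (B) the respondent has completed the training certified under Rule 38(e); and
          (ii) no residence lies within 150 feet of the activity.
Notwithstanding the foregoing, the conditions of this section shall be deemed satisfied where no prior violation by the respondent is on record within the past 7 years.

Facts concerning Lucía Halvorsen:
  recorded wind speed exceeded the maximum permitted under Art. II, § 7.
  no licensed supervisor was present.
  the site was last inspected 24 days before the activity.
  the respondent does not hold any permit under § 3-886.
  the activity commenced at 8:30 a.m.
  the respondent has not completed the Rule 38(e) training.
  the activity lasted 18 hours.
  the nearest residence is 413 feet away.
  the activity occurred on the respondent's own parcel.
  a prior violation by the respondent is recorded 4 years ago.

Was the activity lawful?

(a) start within hours — holds.
(b) holds permit — not satisfied.
(1): T OR F → true.
(i) own property — met.
(ii) not (supervisor present) — satisfied.
(A) weather ok — not met.
(B) ≤ 8 hrs duration — not met.
(iii) = F OR F = false.
(a): T AND T AND F → false.
(A) site inspected — not satisfied.
(B) training certified — fails.
(i) = F OR F = false.
(ii) no residence in 150 ft — satisfied.
So (b) is not satisfied (F AND T).
So (2) is not satisfied (F OR F).
So Overall is not satisfied (T AND F).
Exception (no prior violation) — not satisfied.
Result: main false OR exception false → false.

No — unlawful.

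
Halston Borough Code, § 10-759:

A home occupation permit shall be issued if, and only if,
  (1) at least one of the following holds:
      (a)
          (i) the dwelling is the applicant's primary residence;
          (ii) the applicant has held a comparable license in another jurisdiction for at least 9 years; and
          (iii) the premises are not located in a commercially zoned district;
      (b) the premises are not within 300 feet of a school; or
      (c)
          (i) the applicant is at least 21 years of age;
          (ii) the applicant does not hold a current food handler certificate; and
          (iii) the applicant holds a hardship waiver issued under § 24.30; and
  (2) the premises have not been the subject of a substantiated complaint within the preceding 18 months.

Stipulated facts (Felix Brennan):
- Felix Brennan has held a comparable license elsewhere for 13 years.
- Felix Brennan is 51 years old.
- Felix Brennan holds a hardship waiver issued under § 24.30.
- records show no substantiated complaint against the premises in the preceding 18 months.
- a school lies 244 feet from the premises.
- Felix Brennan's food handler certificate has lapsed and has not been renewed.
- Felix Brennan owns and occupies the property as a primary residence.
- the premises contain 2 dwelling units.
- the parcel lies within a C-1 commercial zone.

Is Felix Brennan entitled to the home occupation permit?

Yes — granted.

(i) primary residence — satisfied.
(ii) prior license ≥ 9 yr — met.
(iii) not (commercially zoned) — not met.
(a): T AND T AND F → false.
(b) ≥300 ft from school — not met.
(i) age ≥ 21 — met.
(ii) not (food handler cert.) — met.
(iii) hardship waiver — holds.
So (c) is satisfied (T AND T AND T).
(1) = F OR F OR T = true.
(2) no complaint in 18 mo. — holds.
So Overall is satisfied (T AND T).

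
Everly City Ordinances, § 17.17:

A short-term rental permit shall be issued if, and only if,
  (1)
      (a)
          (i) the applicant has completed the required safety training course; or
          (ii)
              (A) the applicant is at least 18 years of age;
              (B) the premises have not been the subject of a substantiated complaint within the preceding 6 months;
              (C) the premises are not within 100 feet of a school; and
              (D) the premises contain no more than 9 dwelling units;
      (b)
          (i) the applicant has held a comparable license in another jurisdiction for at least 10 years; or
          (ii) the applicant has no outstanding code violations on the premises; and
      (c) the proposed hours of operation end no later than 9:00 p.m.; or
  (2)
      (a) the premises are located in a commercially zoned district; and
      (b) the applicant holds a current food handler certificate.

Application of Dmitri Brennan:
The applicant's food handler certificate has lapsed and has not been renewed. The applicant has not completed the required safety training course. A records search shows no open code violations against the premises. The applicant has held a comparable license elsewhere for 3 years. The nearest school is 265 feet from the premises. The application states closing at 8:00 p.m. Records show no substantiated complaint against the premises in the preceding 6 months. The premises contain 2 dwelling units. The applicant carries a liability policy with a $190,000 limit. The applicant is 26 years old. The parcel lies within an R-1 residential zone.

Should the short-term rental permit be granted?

(i) safety training — not met.
(A) age ≥ 18 — met.
(B) no complaint in 6 mo. — holds.
(C) ≥100 ft from school — holds.
(D) ≤ 9 units — satisfied.
(ii) = T AND T AND T AND T = true.
So (a) is satisfied (F OR T).
(i) prior license ≥ 10 yr — fails.
(ii) no code violations — holds.
(b) = F OR T = true.
(c) closes by 9 p.m. — holds.
(1) = T AND T AND T = true.
(a) commercially zoned — fails.
(b) food handler cert. — not met.
(2) = F AND F = false.
Overall = T OR F = true.

Yes — granted.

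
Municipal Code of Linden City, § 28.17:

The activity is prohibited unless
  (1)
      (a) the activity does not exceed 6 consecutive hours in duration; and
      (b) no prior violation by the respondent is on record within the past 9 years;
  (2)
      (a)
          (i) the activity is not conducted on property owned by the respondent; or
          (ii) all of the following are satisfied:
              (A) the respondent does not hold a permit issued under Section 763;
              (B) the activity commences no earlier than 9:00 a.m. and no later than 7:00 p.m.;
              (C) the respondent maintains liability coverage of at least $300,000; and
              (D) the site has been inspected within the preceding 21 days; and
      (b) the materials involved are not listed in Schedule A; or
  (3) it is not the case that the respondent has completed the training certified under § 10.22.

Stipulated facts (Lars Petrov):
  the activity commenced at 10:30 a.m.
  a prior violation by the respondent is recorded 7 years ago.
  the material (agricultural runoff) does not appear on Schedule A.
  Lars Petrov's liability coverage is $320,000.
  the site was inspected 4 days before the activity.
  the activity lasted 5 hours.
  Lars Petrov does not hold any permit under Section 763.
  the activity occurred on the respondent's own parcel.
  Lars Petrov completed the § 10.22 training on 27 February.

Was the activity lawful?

Yes — lawful.

(a) ≤ 6 hrs duration — satisfied.
(b) no prior violation — fails.
(1) = T AND F = false.
(i) not (own property) — not met.
(A) not (holds permit) — satisfied.
(B) start within hours — holds.
(C) coverage ≥ $300,000 — holds.
(D) site inspected — met.
(ii) = T AND T AND T AND T = true.
So (a) is satisfied (F OR T).
(b) not (Schedule A material) — met.
So (2) is satisfied (T AND T).
(3) not (training certified) — not satisfied.
So Overall is satisfied (F OR T OR F).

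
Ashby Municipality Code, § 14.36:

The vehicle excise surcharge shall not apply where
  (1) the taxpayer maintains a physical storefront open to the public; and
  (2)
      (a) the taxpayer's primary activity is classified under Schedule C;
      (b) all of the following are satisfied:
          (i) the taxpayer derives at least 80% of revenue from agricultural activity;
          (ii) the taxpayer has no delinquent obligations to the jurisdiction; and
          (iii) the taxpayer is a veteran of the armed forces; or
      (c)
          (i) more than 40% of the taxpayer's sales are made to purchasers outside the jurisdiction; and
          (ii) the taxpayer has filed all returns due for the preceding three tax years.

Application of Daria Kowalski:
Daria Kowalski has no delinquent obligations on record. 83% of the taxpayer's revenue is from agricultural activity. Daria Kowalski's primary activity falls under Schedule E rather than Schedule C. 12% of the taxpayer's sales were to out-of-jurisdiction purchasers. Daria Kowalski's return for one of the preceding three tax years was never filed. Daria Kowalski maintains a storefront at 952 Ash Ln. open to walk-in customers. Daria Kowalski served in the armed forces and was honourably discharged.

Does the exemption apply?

Yes — exempt.

(1) has storefront — met.
(a) Schedule C activity — not met.
(i) ≥80% agricultural — met.
(ii) no delinquency — met.
(iii) veteran — satisfied.
(b) = T AND T AND T = true.
(i) >40% out-of-jur. sales — not met.
(ii) returns current — not met.
So (c) is not satisfied (F AND F).
(2): F OR T OR F → true.
Overall = T AND T = true.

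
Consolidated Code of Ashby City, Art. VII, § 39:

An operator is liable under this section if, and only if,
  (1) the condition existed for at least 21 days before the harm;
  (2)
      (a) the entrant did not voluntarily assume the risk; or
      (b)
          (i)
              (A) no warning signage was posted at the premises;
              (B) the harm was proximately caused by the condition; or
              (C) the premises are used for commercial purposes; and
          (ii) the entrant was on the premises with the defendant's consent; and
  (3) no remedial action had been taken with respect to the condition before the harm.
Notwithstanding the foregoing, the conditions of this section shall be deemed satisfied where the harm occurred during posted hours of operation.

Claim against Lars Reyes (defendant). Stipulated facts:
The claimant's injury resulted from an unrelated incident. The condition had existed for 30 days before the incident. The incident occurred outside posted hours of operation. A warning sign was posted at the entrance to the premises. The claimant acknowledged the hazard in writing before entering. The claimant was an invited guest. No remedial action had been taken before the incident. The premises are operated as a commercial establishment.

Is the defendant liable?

Yes — liable.

(1) condition ≥21 days old — holds.
(a) no assumed risk — fails.
(A) no signage posted — fails.
(B) proximate cause — fails.
(C) commercial use — met.
(i) = F OR F OR T = true.
(ii) consent to enter — satisfied.
So (b) is satisfied (T AND T).
So (2) is satisfied (F OR T).
(3) no remedial action — holds.
Overall = T AND T AND T = true.
Exception (during posted hours) — not satisfied.
Result: main true OR exception false → true.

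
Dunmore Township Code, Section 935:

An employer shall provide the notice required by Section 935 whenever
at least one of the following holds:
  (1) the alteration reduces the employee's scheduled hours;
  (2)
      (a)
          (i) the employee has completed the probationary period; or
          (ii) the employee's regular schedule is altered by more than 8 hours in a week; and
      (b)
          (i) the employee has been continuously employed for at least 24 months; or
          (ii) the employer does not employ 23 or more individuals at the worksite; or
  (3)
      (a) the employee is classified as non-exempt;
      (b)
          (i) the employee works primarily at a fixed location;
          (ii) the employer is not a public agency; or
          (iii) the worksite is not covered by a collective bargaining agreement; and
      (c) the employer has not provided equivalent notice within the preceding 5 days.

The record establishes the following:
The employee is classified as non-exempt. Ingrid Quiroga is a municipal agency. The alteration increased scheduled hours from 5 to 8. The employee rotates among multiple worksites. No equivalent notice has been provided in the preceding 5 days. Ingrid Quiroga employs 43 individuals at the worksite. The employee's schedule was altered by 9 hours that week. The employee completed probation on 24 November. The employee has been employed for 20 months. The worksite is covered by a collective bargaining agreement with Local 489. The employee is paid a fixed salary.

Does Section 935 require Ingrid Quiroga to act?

(1) hours reduced — fails.
(i) past probation — met.
(ii) schedule shift > 8h — holds.
(a) = T OR T = true.
(i) tenure ≥ 24 mo. — fails.
(ii) not (≥ 23 at site) — fails.
So (b) is not satisfied (F OR F).
(2): T AND F → false.
(a) non-exempt — satisfied.
(i) fixed location — not met.
(ii) not (public agency) — not met.
(iii) no CBA — not met.
(b) = F OR F OR F = false.
(c) no recent notice — holds.
(3): T AND F AND T → false.
Overall = F OR F OR F = false.

No — not required.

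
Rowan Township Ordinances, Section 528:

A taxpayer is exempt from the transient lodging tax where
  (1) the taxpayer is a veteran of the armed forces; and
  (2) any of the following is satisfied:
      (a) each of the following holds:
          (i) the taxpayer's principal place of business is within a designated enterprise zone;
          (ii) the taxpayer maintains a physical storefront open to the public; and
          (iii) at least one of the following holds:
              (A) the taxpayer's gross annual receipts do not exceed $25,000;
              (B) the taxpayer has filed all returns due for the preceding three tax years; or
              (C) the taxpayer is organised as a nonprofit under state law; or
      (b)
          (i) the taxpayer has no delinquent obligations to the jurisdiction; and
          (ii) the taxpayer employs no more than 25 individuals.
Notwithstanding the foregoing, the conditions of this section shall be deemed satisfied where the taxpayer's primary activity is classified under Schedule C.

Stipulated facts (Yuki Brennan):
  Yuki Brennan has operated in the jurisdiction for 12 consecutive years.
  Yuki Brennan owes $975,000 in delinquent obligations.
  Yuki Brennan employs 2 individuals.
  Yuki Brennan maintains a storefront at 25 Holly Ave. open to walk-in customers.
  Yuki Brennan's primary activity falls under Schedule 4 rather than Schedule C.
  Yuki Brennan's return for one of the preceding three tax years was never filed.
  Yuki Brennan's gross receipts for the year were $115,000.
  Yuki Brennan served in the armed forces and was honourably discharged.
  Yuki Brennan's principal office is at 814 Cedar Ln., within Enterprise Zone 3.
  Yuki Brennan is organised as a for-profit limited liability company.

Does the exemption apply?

No — not exempt.

(1) veteran — holds.
(i) in enterprise zone — holds.
(ii) has storefront — holds.
(A) receipts ≤ $25,000 — not met.
(B) returns current — fails.
(C) nonprofit — not satisfied.
So (iii) is not satisfied (F OR F OR F).
So (a) is not satisfied (T AND T AND F).
(i) no delinquency — fails.
(ii) ≤ 25 employees — met.
So (b) is not satisfied (F AND T).
(2) = F OR F = false.
Overall = T AND F = false.
Exception (Schedule C activity) — not satisfied.
Result: main false OR exception false → false.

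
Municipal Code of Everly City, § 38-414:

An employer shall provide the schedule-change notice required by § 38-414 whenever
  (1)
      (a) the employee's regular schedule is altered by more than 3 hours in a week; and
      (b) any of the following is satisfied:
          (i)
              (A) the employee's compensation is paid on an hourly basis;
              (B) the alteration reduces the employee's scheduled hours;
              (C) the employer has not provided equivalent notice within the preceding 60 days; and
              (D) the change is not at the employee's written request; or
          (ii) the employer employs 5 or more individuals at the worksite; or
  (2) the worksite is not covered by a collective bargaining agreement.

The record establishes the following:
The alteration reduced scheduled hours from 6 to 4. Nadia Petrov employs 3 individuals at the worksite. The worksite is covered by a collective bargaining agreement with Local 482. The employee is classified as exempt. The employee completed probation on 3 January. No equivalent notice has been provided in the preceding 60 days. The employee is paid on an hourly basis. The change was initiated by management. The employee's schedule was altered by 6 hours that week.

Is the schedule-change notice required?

(a) schedule shift > 3h — holds.
(A) hourly-paid — met.
(B) hours reduced — satisfied.
(C) no recent notice — holds.
(D) not employee-requested — satisfied.
So (i) is satisfied (T AND T AND T AND T).
(ii) ≥ 5 at site — not satisfied.
(b) = T OR F = true.
So (1) is satisfied (T AND T).
(2) no CBA — not met.
So Overall is satisfied (T OR F).

Yes — required.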